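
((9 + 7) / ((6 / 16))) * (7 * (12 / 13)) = 275.69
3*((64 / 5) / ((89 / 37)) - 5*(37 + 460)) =-3310371 / 445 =-7439.04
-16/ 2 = -8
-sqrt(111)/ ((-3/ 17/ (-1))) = -17 * sqrt(111)/ 3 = -59.70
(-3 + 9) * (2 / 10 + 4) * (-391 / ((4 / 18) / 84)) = -18622548 / 5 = -3724509.60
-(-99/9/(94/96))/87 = 176/1363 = 0.13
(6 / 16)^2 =9 / 64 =0.14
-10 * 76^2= -57760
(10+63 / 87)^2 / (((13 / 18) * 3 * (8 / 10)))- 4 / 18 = 13013603 / 196794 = 66.13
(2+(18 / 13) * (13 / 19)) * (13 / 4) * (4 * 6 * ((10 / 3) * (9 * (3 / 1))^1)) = 393120 / 19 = 20690.53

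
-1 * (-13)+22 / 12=89 / 6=14.83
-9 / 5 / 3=-3 / 5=-0.60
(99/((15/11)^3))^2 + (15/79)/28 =474163954147/311062500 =1524.34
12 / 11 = 1.09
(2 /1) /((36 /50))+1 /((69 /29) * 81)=15554 /5589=2.78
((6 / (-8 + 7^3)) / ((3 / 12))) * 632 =15168 / 335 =45.28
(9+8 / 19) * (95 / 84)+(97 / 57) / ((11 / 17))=233227 / 17556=13.28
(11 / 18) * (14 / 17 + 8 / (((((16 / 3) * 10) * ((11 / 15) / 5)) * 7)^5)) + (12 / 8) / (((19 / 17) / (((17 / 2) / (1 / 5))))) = 345291925821335225143 / 6000616512392527872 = 57.54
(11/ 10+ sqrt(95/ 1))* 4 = 22/ 5+ 4* sqrt(95) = 43.39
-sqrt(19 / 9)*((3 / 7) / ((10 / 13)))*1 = -0.81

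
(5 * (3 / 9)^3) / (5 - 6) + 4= 103 / 27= 3.81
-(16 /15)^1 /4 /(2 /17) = -34 /15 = -2.27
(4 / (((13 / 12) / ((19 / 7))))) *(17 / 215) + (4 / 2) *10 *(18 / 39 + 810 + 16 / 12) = 953012512 / 58695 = 16236.69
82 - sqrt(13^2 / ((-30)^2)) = 2447 / 30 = 81.57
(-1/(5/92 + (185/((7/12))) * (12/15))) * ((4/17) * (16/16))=-2576/2778259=-0.00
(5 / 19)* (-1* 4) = -20 / 19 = -1.05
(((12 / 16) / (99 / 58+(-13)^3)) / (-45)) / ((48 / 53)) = 1537 / 183350880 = 0.00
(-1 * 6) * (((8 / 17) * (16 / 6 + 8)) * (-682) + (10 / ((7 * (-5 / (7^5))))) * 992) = 486234752 / 17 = 28602044.24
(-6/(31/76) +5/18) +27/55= -427849/30690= -13.94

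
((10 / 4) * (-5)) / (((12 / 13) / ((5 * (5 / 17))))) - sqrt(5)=-8125 / 408 - sqrt(5)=-22.15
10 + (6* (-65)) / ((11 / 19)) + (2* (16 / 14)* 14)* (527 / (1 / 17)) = 3146268 / 11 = 286024.36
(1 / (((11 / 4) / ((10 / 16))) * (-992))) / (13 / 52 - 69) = 1 / 300080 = 0.00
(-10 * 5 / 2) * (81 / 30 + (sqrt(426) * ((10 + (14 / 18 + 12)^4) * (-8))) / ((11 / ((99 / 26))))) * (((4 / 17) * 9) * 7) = -17010 / 17 + 489905458000 * sqrt(426) / 17901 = 564857650.94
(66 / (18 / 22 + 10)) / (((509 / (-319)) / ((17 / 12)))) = -38599 / 7126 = -5.42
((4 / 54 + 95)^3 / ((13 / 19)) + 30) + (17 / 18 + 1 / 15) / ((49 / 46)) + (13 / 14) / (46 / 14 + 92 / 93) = 62611373303482009 / 49847787990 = 1256051.19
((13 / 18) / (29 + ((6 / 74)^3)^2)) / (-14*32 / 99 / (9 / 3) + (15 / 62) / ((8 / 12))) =-34121595513291 / 1569484365616165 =-0.02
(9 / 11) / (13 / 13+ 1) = 9 / 22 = 0.41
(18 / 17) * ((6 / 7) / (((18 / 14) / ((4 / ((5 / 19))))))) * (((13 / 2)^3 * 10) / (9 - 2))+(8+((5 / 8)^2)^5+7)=539772250775999 / 127775277056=4224.39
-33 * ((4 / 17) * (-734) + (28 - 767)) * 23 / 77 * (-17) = -1069431 / 7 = -152775.86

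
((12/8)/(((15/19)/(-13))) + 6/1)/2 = -187/20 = -9.35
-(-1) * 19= 19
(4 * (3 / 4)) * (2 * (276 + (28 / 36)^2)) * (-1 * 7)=-313670 / 27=-11617.41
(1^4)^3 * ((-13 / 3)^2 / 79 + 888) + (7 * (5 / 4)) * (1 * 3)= 2600803 / 2844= 914.49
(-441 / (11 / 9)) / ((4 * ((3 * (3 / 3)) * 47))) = -1323 / 2068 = -0.64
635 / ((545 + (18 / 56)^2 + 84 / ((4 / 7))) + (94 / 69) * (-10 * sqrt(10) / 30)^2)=309158640 / 337697149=0.92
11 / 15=0.73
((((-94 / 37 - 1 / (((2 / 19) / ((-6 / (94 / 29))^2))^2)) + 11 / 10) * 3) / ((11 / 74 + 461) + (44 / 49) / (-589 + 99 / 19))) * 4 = -66457702537829526 / 2407025766044285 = -27.61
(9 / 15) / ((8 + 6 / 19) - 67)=-57 / 5575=-0.01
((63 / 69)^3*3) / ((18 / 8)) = 12348 / 12167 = 1.01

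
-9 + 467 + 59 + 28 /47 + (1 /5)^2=608222 /1175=517.64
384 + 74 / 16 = 3109 / 8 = 388.62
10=10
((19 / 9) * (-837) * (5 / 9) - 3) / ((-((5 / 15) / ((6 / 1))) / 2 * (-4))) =-8862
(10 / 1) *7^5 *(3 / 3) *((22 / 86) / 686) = 2695 / 43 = 62.67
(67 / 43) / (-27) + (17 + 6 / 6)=20831 / 1161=17.94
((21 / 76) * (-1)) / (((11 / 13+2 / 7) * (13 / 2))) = -0.04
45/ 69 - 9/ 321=1536/ 2461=0.62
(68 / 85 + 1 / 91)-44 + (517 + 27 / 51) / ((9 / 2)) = 4999577 / 69615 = 71.82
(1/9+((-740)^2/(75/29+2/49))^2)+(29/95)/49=25367474327876969080724/583818932655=43450927863.05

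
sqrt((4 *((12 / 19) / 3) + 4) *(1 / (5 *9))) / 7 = 2 *sqrt(2185) / 1995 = 0.05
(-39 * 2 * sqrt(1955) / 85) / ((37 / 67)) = -5226 * sqrt(1955) / 3145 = -73.47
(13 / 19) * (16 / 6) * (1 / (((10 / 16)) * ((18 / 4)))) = 1664 / 2565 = 0.65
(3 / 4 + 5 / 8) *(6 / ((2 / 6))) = 99 / 4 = 24.75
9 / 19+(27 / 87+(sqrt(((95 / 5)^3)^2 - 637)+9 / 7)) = 7983 / 3857+2 * sqrt(11761311) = 6861.02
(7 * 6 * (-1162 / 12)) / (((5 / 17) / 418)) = -28900102 / 5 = -5780020.40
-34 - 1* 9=-43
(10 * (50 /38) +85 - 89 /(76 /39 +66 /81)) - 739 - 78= -13841801 /18430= -751.05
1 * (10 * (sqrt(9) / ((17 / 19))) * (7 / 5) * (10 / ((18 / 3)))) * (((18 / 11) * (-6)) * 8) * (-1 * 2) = 12290.05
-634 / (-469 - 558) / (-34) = -317 / 17459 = -0.02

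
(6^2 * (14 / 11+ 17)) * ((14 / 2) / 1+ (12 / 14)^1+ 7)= 752544 / 77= 9773.30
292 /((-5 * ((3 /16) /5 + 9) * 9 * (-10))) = 2336 /32535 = 0.07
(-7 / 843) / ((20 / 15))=-7 / 1124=-0.01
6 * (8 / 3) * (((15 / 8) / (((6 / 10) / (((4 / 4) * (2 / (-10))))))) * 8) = -80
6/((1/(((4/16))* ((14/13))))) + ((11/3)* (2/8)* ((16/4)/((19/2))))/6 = 1.68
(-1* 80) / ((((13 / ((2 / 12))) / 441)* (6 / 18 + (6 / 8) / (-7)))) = -493920 / 247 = -1999.68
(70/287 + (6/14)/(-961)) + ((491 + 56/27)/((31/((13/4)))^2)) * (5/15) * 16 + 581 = 13630912573/22340367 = 610.15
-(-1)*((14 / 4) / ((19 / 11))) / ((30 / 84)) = 539 / 95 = 5.67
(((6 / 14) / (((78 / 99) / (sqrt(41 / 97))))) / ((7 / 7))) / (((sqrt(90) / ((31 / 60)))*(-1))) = -341*sqrt(39770) / 3530800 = -0.02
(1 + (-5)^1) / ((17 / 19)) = -76 / 17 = -4.47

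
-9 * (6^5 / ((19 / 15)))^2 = -122444006400 / 361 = -339180073.13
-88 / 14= -44 / 7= -6.29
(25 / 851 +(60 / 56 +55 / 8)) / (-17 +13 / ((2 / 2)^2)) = -380095 / 190624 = -1.99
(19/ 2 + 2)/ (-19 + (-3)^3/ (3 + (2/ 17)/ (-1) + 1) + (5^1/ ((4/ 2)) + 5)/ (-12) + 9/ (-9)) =-1012/ 2427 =-0.42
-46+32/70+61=541/35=15.46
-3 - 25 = -28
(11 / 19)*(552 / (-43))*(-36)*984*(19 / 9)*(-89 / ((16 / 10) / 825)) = -1096758036000 / 43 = -25506000837.21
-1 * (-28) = 28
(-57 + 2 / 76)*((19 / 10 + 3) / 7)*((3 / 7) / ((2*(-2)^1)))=1299 / 304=4.27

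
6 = 6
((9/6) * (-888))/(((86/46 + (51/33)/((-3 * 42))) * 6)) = -119.53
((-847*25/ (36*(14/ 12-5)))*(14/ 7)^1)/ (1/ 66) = 465850/ 23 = 20254.35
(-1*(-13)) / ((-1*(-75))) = 13 / 75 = 0.17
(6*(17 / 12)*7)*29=3451 / 2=1725.50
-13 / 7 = -1.86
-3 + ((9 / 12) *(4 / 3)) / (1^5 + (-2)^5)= -94 / 31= -3.03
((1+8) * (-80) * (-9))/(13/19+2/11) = 1354320/181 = 7482.43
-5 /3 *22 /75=-22 /45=-0.49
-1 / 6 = -0.17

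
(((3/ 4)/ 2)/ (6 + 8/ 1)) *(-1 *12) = -9/ 28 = -0.32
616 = 616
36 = 36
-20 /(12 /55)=-275 /3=-91.67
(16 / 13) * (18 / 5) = 288 / 65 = 4.43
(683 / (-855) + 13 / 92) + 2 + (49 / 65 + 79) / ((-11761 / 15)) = 785369873 / 632977020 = 1.24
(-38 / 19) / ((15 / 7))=-0.93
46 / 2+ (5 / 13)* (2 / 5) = 301 / 13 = 23.15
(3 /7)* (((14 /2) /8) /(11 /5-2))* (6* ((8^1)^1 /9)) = 10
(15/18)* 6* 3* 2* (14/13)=420/13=32.31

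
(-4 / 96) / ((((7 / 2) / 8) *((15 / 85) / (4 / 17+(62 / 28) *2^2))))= -2164 / 441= -4.91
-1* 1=-1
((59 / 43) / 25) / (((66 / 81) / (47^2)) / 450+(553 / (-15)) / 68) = -0.10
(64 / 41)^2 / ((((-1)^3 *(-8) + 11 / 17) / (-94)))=-6545408 / 247107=-26.49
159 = 159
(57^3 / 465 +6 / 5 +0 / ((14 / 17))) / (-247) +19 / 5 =83566 / 38285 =2.18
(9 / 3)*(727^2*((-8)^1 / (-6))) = 2114116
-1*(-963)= 963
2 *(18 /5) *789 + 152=29164 /5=5832.80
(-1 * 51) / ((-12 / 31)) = 527 / 4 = 131.75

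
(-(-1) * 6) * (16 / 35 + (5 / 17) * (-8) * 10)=-82368 / 595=-138.43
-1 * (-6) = 6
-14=-14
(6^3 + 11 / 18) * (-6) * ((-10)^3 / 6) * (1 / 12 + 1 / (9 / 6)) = 487375 / 3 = 162458.33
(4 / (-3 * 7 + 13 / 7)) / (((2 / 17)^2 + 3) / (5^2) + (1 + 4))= -0.04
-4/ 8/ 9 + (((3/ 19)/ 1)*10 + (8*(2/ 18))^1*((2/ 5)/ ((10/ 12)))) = 16673/ 8550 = 1.95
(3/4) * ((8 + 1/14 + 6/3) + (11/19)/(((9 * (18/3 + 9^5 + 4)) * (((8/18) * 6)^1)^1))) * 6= 45.32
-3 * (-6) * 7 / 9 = 14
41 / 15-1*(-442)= 6671 / 15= 444.73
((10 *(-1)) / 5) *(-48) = 96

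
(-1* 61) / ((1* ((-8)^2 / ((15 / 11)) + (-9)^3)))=915 / 10231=0.09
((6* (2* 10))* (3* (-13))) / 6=-780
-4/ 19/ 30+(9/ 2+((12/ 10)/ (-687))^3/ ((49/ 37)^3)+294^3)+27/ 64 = 16371995062622150625288523/ 644257569368616000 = 25412188.91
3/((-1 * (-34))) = 3/34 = 0.09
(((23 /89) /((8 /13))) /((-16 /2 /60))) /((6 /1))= -1495 /2848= -0.52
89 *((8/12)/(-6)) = -89/9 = -9.89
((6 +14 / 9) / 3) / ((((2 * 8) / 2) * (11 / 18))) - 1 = -16 / 33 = -0.48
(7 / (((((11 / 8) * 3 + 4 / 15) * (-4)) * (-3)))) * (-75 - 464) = -37730 / 527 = -71.59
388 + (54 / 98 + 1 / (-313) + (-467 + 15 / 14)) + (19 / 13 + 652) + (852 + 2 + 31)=582623499 / 398762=1461.08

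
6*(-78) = -468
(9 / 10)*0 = 0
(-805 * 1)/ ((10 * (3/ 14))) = -1127/ 3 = -375.67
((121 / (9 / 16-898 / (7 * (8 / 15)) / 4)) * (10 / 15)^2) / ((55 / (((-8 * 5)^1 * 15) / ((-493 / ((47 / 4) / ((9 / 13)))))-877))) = 390092164 / 27753435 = 14.06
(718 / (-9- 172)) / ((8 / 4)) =-359 / 181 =-1.98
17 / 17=1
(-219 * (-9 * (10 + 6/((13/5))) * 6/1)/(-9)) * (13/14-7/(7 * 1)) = 105120/91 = 1155.16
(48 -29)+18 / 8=85 / 4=21.25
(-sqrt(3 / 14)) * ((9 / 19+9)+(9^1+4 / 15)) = -763 * sqrt(42) / 570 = -8.68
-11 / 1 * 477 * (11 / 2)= -57717 / 2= -28858.50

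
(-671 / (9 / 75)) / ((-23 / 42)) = 234850 / 23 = 10210.87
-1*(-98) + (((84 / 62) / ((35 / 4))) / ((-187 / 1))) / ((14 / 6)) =19883638 / 202895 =98.00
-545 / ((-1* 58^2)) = 545 / 3364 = 0.16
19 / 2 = 9.50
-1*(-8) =8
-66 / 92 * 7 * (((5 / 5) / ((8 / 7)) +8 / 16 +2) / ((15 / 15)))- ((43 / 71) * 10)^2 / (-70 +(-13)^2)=-3180674183 / 183653712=-17.32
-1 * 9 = -9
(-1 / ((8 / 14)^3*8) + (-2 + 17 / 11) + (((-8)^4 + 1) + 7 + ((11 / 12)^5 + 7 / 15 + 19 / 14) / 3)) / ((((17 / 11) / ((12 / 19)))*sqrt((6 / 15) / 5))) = 1179407093021*sqrt(2) / 281304576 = 5929.28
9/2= 4.50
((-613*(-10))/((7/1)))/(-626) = -3065/2191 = -1.40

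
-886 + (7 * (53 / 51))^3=-66463975 / 132651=-501.04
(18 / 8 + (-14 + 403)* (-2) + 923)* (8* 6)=7068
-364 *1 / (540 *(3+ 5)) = -91 / 1080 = -0.08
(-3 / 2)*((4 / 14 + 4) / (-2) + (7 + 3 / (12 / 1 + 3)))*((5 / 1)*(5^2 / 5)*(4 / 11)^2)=-21240 / 847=-25.08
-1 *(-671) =671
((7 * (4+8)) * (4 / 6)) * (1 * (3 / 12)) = 14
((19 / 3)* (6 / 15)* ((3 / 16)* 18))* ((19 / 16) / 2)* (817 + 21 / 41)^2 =912527399169 / 268960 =3392799.67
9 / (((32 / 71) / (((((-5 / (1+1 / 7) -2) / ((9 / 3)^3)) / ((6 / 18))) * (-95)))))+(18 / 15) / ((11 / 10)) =3787017 / 2816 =1344.82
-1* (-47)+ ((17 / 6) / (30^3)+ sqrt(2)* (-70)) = 7614017 / 162000-70* sqrt(2) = -51.99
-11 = -11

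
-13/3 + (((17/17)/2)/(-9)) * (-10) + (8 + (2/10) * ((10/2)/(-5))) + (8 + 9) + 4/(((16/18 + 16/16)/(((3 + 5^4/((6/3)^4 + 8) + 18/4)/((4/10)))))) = 607703/3060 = 198.60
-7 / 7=-1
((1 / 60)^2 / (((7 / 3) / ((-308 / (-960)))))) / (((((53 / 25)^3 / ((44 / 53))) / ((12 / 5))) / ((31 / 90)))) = 18755 / 6817375584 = 0.00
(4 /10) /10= 1 /25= 0.04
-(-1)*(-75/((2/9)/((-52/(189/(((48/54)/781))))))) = 5200/49203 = 0.11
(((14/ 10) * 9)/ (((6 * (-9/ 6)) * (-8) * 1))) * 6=21/ 20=1.05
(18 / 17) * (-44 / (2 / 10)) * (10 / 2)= -19800 / 17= -1164.71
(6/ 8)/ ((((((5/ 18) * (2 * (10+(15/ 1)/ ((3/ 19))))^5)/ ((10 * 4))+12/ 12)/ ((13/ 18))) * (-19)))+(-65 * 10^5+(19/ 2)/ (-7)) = -6500001.36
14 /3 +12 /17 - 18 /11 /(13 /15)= 25412 /7293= 3.48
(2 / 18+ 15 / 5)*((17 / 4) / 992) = 119 / 8928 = 0.01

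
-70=-70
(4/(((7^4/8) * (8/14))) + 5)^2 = 2968729/117649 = 25.23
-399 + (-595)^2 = 353626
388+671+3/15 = 5296/5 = 1059.20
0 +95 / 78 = 95 / 78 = 1.22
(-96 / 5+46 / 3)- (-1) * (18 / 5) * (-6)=-382 / 15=-25.47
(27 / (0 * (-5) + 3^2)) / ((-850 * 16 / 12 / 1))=-9 / 3400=-0.00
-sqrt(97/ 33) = -sqrt(3201)/ 33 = -1.71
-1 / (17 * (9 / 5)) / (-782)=5 / 119646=0.00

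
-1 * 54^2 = -2916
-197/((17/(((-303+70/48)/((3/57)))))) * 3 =27088091/136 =199177.14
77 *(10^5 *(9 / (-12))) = -5775000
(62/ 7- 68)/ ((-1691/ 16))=6624/ 11837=0.56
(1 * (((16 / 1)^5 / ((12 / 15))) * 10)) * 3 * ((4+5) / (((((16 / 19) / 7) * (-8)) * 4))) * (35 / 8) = -402192000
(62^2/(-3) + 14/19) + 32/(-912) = -24332/19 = -1280.63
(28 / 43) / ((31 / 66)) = 1848 / 1333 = 1.39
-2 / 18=-1 / 9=-0.11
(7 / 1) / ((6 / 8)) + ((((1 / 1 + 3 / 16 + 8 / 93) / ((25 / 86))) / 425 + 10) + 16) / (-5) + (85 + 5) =94.13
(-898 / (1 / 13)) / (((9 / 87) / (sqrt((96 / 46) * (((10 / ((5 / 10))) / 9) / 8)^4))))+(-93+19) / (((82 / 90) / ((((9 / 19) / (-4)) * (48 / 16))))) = 44955 / 1558 - 8463650 * sqrt(69) / 5589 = -12550.20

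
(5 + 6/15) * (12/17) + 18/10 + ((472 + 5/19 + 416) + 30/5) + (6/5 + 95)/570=43607117/48450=900.04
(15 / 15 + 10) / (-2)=-11 / 2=-5.50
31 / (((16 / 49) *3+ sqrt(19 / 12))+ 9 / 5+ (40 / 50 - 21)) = -388985520 / 217449413 - 3721550 *sqrt(57) / 217449413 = -1.92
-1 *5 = -5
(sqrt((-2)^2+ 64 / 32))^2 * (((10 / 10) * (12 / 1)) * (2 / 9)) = 16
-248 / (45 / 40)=-1984 / 9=-220.44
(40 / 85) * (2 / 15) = 16 / 255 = 0.06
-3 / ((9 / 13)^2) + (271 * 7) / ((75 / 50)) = 33977 / 27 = 1258.41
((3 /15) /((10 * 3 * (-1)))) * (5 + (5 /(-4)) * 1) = -1 /40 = -0.02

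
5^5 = 3125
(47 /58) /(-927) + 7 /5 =376127 /268830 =1.40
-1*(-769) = 769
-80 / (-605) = 16 / 121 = 0.13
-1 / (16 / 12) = -3 / 4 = -0.75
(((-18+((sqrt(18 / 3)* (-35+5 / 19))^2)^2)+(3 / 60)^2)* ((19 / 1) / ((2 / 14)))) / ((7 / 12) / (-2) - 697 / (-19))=57379581962201541 / 299539750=191559156.88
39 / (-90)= -13 / 30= -0.43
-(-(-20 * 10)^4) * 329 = 526400000000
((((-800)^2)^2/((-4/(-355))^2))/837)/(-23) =-3226240000000000/19251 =-167588177237.55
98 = 98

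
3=3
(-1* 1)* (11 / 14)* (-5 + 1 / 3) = 11 / 3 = 3.67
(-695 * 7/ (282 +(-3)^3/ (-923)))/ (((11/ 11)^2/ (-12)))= 17961580/ 86771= 207.00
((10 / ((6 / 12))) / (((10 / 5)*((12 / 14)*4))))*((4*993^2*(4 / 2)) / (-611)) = -23007810 / 611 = -37655.99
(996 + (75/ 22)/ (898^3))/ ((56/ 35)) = 79337960771895/ 127450539392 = 622.50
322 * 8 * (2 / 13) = 5152 / 13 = 396.31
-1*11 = -11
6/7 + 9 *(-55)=-3459/7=-494.14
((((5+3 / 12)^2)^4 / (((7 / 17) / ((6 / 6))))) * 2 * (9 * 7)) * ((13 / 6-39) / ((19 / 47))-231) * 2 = -70833554148359331 / 622592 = -113772027504.95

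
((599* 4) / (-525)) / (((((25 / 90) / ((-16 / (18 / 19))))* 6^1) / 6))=728384 / 2625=277.48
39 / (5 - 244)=-39 / 239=-0.16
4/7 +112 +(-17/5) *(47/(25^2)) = 2456907/21875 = 112.32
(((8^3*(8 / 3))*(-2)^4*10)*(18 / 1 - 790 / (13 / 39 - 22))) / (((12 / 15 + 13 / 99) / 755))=57802162176000 / 5993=9644946133.16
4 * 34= 136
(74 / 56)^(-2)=784 / 1369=0.57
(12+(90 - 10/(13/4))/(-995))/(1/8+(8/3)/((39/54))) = 246544/79003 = 3.12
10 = 10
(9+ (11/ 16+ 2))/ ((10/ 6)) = 561/ 80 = 7.01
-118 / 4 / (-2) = 59 / 4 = 14.75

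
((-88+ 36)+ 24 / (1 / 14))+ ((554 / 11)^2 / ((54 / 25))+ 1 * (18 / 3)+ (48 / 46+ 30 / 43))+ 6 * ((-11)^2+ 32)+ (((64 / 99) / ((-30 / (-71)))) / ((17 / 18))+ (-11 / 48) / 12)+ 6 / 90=2385.71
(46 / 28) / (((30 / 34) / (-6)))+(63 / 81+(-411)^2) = 53206841 / 315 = 168910.61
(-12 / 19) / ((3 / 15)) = -60 / 19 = -3.16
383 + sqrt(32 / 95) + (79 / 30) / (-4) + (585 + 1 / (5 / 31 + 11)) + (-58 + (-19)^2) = 4 *sqrt(190) / 95 + 26374153 / 20760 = 1271.01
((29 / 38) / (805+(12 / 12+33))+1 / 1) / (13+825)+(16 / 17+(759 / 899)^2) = 1.66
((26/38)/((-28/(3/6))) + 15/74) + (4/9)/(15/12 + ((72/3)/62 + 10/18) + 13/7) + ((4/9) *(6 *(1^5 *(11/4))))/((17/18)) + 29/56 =5344871507/622742708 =8.58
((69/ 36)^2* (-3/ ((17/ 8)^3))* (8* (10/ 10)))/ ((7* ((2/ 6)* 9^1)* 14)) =-67712/ 2166633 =-0.03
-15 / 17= -0.88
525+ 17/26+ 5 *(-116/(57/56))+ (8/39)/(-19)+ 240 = 290203/1482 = 195.82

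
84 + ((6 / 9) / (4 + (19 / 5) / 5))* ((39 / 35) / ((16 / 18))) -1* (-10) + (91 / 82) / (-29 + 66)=476175587 / 5054644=94.21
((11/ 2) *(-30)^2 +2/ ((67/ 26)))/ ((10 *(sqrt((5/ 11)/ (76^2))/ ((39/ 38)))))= 12936378 *sqrt(55)/ 1675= 57276.86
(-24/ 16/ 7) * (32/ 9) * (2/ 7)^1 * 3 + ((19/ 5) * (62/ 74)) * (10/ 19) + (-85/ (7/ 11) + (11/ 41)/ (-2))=-19725445/ 148666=-132.68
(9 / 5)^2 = 81 / 25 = 3.24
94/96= 47/48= 0.98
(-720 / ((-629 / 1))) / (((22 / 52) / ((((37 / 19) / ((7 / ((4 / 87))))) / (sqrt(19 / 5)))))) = 24960* sqrt(95) / 13703921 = 0.02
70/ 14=5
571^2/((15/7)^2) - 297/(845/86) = 70974.26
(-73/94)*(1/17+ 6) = -7519/1598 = -4.71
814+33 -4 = 843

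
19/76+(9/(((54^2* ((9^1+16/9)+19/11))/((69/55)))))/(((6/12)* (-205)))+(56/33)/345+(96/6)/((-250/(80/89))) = 50759519963/257156524350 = 0.20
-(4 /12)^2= -1 /9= -0.11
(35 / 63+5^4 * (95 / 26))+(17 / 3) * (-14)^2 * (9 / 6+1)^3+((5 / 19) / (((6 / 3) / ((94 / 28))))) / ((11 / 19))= 707716015 / 36036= 19639.14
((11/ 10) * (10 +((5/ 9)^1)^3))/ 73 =16313/ 106434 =0.15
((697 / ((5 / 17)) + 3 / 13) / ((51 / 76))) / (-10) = -5853976 / 16575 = -353.18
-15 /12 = -5 /4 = -1.25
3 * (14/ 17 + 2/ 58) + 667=330100/ 493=669.57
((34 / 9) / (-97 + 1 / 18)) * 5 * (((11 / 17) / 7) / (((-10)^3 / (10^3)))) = 44 / 2443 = 0.02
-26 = -26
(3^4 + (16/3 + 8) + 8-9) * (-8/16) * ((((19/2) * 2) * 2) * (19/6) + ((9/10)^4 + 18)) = -29187781/4500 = -6486.17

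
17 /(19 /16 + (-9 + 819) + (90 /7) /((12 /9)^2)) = 1904 /91663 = 0.02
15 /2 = 7.50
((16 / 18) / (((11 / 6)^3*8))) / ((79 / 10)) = 240 / 105149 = 0.00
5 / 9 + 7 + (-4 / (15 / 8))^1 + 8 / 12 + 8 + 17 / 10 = 1421 / 90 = 15.79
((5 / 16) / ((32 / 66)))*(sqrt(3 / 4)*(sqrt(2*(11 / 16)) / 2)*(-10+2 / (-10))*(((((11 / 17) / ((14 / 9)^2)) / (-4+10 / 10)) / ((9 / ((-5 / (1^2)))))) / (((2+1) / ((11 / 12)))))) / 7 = -0.01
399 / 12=133 / 4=33.25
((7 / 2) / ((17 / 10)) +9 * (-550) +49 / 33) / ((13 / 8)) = -22199696 / 7293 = -3043.97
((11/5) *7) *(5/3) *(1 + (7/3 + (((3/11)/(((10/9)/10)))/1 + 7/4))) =6965/36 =193.47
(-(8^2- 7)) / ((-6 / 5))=95 / 2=47.50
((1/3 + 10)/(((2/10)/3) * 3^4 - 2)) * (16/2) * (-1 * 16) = -19840/51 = -389.02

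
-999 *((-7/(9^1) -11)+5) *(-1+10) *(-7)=-426573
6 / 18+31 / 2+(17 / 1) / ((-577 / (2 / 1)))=54611 / 3462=15.77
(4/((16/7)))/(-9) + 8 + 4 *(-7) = -727/36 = -20.19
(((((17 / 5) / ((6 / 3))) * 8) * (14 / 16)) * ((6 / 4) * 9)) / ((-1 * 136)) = -189 / 160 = -1.18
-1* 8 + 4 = -4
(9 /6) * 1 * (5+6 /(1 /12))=231 /2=115.50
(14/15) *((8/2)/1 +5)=42/5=8.40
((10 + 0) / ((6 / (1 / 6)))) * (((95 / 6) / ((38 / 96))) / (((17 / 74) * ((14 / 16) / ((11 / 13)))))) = 651200 / 13923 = 46.77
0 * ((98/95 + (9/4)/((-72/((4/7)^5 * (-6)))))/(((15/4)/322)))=0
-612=-612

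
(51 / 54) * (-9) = -17 / 2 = -8.50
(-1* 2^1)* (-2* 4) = 16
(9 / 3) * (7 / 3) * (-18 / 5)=-126 / 5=-25.20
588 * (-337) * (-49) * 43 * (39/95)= 16283072988/95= 171400768.29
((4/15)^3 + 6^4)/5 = 4374064/16875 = 259.20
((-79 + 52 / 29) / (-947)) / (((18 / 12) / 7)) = 31346 / 82389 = 0.38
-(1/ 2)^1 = -1/ 2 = -0.50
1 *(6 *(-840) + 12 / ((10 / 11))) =-25134 / 5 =-5026.80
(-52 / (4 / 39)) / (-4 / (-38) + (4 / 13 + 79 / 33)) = -4132557 / 22879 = -180.63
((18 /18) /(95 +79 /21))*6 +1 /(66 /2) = 3116 /34221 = 0.09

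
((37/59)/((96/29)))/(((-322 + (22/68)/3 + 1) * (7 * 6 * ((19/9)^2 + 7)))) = -0.00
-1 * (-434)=434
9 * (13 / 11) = 117 / 11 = 10.64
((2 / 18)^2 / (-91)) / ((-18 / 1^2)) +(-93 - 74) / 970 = -5539064 / 32174415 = -0.17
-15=-15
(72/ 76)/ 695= 18/ 13205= 0.00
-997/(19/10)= -9970/19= -524.74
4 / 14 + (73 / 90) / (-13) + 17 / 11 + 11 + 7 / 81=10423121 / 810810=12.86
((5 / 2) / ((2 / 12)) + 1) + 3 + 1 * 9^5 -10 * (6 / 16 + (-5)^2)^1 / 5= 236069 / 4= 59017.25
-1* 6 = -6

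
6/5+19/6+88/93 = 1647/310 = 5.31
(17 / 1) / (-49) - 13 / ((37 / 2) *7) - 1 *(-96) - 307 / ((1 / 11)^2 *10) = -65615141 / 18130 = -3619.15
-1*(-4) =4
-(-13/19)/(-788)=-13/14972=-0.00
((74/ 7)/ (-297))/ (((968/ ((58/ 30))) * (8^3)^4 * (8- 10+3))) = -1073/ 1037220170893885440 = -0.00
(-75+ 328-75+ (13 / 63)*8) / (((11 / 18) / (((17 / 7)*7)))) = 384812 / 77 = 4997.56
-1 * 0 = 0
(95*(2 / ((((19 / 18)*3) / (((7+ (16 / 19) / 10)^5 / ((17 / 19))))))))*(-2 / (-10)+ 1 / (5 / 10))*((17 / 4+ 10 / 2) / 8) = 168574152542398053 / 55386425000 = 3043600.53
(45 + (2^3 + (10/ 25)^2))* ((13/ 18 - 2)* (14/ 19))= -50.05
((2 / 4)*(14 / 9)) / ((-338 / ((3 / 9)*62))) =-217 / 4563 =-0.05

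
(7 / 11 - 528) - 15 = -5966 / 11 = -542.36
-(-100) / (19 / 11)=1100 / 19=57.89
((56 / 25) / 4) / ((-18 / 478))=-3346 / 225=-14.87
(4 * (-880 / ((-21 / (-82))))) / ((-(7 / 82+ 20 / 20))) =23668480 / 1869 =12663.71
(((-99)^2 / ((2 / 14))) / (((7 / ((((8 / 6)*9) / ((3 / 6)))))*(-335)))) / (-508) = 58806 / 42545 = 1.38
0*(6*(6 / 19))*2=0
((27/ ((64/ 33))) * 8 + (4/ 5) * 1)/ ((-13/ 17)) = -146.69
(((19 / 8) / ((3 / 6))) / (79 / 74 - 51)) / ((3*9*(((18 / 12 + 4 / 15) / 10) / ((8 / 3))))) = -0.05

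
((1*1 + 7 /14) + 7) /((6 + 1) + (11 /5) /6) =15 /13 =1.15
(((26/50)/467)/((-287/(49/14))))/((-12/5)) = 13/2297640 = 0.00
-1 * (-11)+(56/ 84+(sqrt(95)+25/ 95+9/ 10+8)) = sqrt(95)+11873/ 570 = 30.58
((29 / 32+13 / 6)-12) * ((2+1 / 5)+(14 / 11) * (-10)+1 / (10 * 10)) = 9914633 / 105600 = 93.89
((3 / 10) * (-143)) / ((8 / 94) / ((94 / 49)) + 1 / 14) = -6633627 / 17905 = -370.49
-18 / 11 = -1.64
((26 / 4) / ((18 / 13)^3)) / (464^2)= 28561 / 2511212544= 0.00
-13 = -13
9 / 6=1.50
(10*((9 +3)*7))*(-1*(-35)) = 29400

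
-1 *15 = -15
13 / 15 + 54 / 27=43 / 15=2.87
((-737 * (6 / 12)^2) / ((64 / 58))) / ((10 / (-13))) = 277849 / 1280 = 217.07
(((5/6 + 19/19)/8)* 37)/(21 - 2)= 407/912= 0.45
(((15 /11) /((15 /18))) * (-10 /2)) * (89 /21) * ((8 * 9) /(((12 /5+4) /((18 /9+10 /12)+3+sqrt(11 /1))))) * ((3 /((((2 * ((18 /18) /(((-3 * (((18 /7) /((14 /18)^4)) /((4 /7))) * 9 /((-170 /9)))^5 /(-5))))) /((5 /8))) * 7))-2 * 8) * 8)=1.284e+9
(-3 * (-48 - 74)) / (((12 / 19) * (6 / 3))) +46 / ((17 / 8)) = 21175 / 68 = 311.40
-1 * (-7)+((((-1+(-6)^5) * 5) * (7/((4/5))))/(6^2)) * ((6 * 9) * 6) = -12248747/4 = -3062186.75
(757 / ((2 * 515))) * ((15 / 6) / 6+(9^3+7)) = 6689609 / 12360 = 541.23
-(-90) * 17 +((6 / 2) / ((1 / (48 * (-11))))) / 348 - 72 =42150 / 29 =1453.45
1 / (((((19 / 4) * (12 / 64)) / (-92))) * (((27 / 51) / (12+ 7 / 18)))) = -2417.31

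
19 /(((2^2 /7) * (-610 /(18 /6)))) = -399 /2440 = -0.16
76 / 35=2.17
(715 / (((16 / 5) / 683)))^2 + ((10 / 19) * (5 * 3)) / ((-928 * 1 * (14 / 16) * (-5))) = 22995514902987545 / 987392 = 23289144436.04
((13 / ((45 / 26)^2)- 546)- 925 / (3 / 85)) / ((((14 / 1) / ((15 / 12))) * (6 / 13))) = -100599083 / 19440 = -5174.85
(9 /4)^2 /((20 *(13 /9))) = 729 /4160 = 0.18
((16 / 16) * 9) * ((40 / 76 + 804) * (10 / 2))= 687870 / 19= 36203.68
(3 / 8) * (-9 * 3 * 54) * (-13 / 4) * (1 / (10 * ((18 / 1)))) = 3159 / 320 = 9.87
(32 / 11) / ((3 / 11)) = 32 / 3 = 10.67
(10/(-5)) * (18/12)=-3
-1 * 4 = -4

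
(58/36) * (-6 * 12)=-116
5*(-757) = -3785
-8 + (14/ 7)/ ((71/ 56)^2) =-34056/ 5041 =-6.76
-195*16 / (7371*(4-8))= 20 / 189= 0.11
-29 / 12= -2.42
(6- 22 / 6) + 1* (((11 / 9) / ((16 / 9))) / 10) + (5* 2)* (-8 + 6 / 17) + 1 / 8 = -603379 / 8160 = -73.94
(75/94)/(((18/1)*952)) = 25/536928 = 0.00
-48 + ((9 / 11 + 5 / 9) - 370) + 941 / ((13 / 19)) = 958.68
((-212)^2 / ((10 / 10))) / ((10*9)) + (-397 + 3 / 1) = 4742 / 45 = 105.38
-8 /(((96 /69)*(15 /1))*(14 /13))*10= -299 /84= -3.56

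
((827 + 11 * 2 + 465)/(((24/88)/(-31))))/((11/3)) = -40734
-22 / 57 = -0.39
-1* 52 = -52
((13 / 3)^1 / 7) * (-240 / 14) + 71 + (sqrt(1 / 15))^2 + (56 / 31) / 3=1391174 / 22785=61.06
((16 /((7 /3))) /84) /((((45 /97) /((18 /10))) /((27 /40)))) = 2619 /12250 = 0.21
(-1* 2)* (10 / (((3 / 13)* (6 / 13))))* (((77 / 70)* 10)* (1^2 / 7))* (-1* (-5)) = -92950 / 63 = -1475.40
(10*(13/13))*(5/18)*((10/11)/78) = 125/3861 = 0.03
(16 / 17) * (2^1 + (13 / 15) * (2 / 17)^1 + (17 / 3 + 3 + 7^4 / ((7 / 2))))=2842816 / 4335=655.78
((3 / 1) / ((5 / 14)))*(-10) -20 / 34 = -84.59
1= 1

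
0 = 0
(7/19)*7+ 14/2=182/19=9.58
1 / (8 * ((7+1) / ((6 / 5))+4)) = 3 / 256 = 0.01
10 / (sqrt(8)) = 5 * sqrt(2) / 2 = 3.54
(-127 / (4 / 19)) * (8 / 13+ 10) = -166497 / 26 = -6403.73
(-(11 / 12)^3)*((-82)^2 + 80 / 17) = -5182.82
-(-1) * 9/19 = 9/19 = 0.47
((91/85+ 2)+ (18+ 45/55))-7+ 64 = 73761/935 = 78.89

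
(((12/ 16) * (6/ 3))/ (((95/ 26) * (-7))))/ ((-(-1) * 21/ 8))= -104/ 4655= -0.02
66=66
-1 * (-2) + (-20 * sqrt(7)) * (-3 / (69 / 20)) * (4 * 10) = 2 + 16000 * sqrt(7) / 23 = 1842.52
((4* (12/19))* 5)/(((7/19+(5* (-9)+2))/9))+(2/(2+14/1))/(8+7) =-319/120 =-2.66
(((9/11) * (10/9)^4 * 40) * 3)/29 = 400000/77517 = 5.16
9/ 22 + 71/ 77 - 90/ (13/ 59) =-815075/ 2002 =-407.13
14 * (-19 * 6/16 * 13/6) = -1729/8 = -216.12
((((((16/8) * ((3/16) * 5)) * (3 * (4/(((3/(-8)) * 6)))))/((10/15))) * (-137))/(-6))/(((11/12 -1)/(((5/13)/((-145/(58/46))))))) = -4110/299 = -13.75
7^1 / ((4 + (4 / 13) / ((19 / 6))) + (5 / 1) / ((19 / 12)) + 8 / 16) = 3458 / 3831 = 0.90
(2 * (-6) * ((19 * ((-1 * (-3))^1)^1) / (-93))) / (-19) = -12 / 31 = -0.39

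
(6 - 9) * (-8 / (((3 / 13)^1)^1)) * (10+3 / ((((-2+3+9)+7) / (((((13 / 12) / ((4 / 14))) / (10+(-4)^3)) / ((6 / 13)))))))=5712941 / 5508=1037.21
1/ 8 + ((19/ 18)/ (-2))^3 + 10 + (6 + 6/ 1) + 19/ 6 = 1173149/ 46656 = 25.14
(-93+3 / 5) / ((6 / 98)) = -1509.20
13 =13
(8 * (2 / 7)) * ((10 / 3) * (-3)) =-160 / 7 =-22.86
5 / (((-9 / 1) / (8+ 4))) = -20 / 3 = -6.67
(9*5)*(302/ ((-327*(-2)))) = 2265/ 109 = 20.78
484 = 484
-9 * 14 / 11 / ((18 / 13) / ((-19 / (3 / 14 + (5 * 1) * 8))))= 24206 / 6193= 3.91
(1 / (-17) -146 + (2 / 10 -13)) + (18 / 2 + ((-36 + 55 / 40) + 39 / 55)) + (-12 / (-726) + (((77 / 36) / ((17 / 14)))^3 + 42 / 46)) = -7072161470371 / 39870115164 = -177.38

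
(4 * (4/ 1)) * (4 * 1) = 64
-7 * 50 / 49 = -50 / 7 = -7.14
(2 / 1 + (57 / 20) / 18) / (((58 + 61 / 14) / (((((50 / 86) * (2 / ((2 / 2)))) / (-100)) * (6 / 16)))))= -1813 / 12012480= -0.00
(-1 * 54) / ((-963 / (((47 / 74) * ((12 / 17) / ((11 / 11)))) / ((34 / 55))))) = 46530 / 1144151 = 0.04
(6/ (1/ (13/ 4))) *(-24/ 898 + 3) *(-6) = -156195/ 449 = -347.87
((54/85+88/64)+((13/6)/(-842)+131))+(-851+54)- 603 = -1088143649/858840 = -1266.99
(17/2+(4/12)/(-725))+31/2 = 52199/2175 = 24.00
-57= -57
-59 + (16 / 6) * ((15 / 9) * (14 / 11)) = -5281 / 99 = -53.34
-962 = -962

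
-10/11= -0.91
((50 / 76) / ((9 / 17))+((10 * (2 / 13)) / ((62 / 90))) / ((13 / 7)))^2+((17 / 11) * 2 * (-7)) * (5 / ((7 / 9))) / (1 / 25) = -122583791931446125 / 35313575667084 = -3471.29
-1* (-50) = 50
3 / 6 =1 / 2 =0.50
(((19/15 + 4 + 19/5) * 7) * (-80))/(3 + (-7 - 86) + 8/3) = 7616/131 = 58.14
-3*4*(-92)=1104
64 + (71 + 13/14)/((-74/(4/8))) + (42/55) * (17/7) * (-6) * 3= 3433863/113960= 30.13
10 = 10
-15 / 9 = -5 / 3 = -1.67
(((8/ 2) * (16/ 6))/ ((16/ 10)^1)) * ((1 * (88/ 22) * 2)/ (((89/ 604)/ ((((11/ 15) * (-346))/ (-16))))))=4597648/ 801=5739.89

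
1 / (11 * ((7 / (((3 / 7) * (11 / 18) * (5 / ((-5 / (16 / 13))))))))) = -0.00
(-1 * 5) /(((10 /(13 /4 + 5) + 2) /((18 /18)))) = -165 /106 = -1.56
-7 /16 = -0.44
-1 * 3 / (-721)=3 / 721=0.00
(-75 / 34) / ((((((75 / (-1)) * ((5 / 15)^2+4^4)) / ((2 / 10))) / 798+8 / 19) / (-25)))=-2244375 / 4880989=-0.46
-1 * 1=-1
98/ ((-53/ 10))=-980/ 53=-18.49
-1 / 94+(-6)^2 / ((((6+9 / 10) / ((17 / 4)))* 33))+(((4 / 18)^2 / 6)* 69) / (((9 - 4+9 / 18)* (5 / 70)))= 4058543 / 1926342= 2.11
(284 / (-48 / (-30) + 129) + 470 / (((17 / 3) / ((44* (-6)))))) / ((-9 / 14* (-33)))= -3402680120 / 3296997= -1032.05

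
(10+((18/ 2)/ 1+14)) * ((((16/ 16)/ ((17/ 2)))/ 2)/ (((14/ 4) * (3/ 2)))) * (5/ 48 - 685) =-361625/ 1428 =-253.24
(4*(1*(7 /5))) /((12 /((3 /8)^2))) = 21 /320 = 0.07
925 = 925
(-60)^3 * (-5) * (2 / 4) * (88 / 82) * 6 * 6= 855360000 / 41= 20862439.02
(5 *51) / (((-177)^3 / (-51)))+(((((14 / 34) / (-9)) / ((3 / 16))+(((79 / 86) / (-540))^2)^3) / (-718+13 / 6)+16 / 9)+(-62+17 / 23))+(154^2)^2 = 324325289128268906619711710790677737984440043531 / 576630986609582909332892420474880000000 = 562448596.52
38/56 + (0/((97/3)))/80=19/28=0.68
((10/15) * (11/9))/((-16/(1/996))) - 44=-9465995/215136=-44.00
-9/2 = -4.50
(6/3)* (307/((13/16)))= 9824/13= 755.69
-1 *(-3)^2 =-9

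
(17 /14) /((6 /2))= 17 /42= 0.40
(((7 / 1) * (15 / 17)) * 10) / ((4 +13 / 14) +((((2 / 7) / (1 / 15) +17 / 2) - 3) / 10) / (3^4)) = 11907000 / 952459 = 12.50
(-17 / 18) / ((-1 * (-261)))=-17 / 4698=-0.00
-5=-5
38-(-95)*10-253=735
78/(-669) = -26/223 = -0.12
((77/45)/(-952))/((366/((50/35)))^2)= -55/2008536264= -0.00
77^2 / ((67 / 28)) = 166012 / 67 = 2477.79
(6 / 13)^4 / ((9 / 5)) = 720 / 28561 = 0.03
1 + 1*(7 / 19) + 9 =197 / 19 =10.37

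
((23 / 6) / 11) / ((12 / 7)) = 0.20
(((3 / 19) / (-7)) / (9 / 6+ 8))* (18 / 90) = -0.00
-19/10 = -1.90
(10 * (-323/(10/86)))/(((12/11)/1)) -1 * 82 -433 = -155869/6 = -25978.17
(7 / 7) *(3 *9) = 27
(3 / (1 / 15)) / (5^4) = 9 / 125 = 0.07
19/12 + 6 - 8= -5/12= -0.42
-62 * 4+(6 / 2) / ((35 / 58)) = -243.03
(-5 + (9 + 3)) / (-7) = -1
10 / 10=1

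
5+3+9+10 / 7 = 129 / 7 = 18.43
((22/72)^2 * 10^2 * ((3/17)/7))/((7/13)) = 39325/89964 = 0.44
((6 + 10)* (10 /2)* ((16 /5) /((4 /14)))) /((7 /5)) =640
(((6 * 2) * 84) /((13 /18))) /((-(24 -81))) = 6048 /247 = 24.49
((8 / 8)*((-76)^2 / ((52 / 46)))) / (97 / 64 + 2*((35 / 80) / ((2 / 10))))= 4251136 / 4901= 867.40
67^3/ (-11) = -300763/ 11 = -27342.09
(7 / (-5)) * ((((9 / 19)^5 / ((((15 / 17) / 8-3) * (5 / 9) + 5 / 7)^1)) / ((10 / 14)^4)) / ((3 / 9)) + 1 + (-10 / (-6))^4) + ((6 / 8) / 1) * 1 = -70316789261859499 / 6380442854437500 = -11.02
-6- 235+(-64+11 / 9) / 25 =-10958 / 45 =-243.51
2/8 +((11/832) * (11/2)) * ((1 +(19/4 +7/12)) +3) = 1159/1248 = 0.93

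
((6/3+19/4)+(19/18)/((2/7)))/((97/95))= 10.23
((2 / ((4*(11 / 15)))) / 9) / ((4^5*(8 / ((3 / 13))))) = 5 / 2342912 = 0.00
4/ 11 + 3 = 37/ 11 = 3.36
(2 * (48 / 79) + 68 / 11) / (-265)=-6428 / 230285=-0.03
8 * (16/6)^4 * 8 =262144/81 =3236.35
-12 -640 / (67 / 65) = -42404 / 67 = -632.90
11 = 11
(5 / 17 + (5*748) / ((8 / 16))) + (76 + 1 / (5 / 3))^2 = 5672838 / 425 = 13347.85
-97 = -97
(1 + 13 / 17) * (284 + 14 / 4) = 507.35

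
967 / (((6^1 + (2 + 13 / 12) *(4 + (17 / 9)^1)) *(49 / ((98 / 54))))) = 3868 / 2609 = 1.48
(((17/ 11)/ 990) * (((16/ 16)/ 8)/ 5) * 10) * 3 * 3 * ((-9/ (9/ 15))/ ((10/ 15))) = -153/ 1936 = -0.08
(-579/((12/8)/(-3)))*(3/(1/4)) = 13896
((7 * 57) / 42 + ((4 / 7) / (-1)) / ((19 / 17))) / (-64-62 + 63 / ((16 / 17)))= -6376 / 41895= -0.15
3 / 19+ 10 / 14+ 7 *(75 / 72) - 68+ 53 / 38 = -186545 / 3192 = -58.44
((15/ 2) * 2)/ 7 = 15/ 7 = 2.14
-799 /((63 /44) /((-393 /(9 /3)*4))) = 18421744 /63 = 292408.63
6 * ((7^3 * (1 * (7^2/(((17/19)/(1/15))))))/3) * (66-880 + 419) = -50454614/51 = -989306.16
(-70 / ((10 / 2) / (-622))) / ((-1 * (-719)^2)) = -0.02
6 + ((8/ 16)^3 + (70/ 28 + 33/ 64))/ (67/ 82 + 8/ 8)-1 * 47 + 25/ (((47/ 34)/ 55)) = 214103391/ 224096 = 955.41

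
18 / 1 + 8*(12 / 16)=24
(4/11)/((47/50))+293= 293.39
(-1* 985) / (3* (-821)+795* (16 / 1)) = -985 / 10257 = -0.10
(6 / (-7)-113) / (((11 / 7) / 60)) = -47820 / 11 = -4347.27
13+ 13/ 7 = 104/ 7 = 14.86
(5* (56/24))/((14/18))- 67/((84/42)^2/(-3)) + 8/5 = 1337/20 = 66.85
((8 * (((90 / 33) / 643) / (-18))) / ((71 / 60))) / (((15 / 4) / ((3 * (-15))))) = 9600 / 502183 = 0.02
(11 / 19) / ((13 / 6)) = 66 / 247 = 0.27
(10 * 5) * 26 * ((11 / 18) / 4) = 3575 / 18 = 198.61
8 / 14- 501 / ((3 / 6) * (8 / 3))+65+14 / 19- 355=-353483 / 532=-664.44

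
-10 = -10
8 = 8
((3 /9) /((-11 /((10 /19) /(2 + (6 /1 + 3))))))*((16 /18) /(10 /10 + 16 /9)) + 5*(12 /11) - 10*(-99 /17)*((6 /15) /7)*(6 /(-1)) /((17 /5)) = -29187868 /69763155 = -0.42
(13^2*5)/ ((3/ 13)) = 10985/ 3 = 3661.67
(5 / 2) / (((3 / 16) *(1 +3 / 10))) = 10.26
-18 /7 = -2.57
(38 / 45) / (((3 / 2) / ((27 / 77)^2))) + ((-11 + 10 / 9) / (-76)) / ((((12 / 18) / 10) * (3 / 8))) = 26734942 / 5069295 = 5.27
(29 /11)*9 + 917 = 10348 /11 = 940.73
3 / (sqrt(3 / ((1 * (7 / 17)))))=sqrt(357) / 17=1.11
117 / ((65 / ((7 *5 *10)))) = 630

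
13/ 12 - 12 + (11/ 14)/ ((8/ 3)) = -3569/ 336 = -10.62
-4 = -4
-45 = -45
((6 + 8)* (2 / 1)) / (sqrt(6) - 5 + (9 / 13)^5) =-9343151704432 / 1201776662981 - 1930018885886* sqrt(6) / 1201776662981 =-11.71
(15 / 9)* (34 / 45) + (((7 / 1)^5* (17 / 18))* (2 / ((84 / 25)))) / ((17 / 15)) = 900511 / 108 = 8338.06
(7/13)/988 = 0.00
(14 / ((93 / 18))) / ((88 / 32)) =336 / 341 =0.99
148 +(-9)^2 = 229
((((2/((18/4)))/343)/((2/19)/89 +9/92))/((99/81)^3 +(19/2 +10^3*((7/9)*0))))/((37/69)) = 6955935264/3227952537649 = 0.00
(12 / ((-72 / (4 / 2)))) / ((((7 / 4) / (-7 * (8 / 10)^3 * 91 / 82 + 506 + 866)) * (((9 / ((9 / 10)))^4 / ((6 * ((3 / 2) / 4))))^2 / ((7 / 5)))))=-47325033 / 2562500000000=-0.00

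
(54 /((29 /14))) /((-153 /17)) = -84 /29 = -2.90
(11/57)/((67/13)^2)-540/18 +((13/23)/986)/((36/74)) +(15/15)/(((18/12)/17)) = -649607068745/34816127364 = -18.66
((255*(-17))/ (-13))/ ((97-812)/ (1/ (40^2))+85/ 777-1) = -3368295/ 11555552996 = -0.00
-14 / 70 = -1 / 5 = -0.20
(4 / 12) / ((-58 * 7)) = -1 / 1218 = -0.00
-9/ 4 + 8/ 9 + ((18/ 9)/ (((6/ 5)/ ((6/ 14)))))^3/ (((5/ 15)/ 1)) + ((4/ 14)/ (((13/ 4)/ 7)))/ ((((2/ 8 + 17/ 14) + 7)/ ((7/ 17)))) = -51283025/ 215583732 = -0.24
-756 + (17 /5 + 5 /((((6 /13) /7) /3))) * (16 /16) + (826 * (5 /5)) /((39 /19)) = -47849 /390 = -122.69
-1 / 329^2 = -1 / 108241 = -0.00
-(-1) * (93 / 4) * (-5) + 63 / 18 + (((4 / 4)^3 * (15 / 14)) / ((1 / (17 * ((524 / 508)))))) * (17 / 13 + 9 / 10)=-117670 / 1651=-71.27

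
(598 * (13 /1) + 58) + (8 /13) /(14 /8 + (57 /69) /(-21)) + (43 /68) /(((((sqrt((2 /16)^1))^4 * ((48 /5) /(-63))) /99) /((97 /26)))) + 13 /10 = -65926598874 /730405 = -90260.33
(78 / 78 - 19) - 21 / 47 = -867 / 47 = -18.45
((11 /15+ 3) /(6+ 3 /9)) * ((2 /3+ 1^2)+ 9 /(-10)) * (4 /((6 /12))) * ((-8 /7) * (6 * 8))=-94208 /475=-198.33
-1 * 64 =-64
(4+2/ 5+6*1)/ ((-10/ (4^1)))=-104/ 25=-4.16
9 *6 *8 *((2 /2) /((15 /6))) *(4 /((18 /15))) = 576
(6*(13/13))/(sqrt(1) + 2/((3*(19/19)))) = 18/5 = 3.60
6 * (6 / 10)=18 / 5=3.60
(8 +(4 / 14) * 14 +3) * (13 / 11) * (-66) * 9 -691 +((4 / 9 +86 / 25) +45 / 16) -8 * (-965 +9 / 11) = -138633601 / 39600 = -3500.85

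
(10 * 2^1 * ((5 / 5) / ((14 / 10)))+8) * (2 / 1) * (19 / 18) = 988 / 21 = 47.05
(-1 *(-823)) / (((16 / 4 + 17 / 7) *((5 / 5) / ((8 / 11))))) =46088 / 495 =93.11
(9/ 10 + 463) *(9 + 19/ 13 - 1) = 570597/ 130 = 4389.21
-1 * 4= -4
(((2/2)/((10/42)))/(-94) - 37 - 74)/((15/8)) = -69588/1175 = -59.22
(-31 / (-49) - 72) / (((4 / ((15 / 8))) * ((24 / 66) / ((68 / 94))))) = -9809085 / 147392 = -66.55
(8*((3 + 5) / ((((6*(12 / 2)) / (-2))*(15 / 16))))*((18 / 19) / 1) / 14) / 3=-512 / 5985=-0.09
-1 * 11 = -11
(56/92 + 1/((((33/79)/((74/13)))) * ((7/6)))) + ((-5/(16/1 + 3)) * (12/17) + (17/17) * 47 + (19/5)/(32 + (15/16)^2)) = 59.22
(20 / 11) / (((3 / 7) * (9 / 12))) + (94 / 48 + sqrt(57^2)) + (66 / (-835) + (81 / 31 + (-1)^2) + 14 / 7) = 1438114123 / 20500920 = 70.15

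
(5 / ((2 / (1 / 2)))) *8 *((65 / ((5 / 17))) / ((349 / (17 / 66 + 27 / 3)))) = 675155 / 11517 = 58.62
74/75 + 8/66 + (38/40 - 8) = -19609/3300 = -5.94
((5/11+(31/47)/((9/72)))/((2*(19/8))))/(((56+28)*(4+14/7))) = 2963/1237698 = 0.00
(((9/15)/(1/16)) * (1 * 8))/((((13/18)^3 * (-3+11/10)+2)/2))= 8957952/74897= 119.60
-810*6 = -4860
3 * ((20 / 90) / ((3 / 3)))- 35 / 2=-101 / 6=-16.83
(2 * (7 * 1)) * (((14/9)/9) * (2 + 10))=784/27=29.04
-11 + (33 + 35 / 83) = 1861 / 83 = 22.42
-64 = -64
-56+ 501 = 445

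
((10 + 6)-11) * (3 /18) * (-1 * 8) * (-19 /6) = 190 /9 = 21.11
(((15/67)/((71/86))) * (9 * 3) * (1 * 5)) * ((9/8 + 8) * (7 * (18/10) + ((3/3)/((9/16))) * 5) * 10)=71785.57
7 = 7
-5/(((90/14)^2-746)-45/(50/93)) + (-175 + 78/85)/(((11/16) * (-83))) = 91648140106/29979044315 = 3.06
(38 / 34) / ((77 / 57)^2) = 61731 / 100793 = 0.61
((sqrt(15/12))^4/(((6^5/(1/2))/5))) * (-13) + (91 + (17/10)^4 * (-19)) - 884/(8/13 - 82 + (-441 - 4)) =-23418962299313/354741120000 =-66.02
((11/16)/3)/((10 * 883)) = 11/423840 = 0.00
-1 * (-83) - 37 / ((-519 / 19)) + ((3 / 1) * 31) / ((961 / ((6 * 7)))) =1422574 / 16089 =88.42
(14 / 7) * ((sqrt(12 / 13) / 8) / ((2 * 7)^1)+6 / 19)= sqrt(39) / 364+12 / 19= 0.65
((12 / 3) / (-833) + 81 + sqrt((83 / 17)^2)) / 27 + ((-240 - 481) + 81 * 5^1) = -413860 / 1323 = -312.82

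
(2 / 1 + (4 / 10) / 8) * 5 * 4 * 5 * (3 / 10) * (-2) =-123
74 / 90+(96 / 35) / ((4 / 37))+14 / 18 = 944 / 35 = 26.97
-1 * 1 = -1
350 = 350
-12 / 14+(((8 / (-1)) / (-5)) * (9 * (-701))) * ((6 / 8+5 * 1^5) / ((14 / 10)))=-41460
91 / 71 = 1.28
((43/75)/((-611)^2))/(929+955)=43/52750257300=0.00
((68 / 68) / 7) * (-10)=-10 / 7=-1.43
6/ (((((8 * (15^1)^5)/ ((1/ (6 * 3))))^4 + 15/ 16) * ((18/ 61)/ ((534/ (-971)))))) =-173728/ 2221336547376713100000000000000014565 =-0.00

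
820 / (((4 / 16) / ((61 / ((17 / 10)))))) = 117694.12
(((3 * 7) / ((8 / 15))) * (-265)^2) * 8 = 22120875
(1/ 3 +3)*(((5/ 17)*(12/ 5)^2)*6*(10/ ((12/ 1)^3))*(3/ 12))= 5/ 102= 0.05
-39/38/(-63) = 13/798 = 0.02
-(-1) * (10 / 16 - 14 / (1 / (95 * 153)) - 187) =-1629411 / 8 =-203676.38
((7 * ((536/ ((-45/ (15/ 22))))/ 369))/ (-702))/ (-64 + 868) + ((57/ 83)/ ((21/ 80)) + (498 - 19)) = 7175891662145/ 14899606722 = 481.62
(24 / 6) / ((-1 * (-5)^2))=-4 / 25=-0.16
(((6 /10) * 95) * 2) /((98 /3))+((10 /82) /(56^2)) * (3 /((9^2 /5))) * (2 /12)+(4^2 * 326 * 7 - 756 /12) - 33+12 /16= 758608537849 /20829312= 36420.24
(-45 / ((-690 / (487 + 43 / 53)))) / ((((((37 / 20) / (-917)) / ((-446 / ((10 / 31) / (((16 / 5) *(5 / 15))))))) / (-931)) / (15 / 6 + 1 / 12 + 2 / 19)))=-13127708475067088 / 225515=-58212129902.96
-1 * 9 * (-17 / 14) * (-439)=-67167 / 14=-4797.64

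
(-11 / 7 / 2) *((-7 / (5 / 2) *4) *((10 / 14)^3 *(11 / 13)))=2.71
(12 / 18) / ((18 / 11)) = 11 / 27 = 0.41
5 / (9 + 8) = 5 / 17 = 0.29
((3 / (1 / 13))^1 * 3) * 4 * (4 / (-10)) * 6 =-5616 / 5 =-1123.20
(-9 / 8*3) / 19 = -27 / 152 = -0.18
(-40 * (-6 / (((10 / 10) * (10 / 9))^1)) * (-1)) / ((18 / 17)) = -204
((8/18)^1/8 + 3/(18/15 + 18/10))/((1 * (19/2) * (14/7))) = 1/18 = 0.06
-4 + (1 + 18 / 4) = 3 / 2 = 1.50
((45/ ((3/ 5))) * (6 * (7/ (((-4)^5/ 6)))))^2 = 22325625/ 65536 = 340.66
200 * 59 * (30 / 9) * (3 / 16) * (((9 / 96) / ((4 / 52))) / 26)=22125 / 64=345.70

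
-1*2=-2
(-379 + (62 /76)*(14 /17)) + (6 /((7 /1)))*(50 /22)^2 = -373.90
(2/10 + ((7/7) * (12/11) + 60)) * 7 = 23597/55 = 429.04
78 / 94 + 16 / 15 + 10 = 8387 / 705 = 11.90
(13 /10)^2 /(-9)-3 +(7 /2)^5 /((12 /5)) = 6210817 /28800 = 215.65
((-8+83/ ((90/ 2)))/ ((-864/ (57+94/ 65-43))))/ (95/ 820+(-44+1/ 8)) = -2850607/ 1133528175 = -0.00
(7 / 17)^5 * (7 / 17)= 117649 / 24137569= 0.00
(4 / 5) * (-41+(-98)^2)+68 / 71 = 2716232 / 355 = 7651.36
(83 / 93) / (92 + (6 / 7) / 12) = 0.01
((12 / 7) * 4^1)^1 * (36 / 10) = 864 / 35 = 24.69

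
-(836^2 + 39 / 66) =-15375725 / 22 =-698896.59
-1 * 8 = -8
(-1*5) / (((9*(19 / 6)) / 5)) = -50 / 57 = -0.88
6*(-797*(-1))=4782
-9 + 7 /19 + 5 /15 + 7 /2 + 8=3.20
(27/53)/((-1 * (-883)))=27/46799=0.00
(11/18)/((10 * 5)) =11/900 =0.01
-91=-91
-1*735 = -735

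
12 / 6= 2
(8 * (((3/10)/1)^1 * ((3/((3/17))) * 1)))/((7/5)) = 204/7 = 29.14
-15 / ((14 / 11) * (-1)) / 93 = 0.13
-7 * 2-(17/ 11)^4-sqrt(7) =-288495/ 14641-sqrt(7) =-22.35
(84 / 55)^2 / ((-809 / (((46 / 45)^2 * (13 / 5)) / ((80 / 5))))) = -1347892 / 2753128125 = -0.00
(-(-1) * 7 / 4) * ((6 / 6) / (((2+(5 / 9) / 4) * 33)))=3 / 121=0.02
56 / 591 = 0.09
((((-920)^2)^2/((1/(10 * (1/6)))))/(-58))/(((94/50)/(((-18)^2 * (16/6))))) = -12895073280000000/1363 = -9460802112986.06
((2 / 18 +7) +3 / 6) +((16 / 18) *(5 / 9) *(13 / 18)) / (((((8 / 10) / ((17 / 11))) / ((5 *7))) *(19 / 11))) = 597593 / 27702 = 21.57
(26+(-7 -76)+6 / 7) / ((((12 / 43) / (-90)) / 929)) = 235487565 / 14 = 16820540.36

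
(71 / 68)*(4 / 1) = 71 / 17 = 4.18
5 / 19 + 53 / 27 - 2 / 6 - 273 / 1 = -271.11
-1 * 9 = -9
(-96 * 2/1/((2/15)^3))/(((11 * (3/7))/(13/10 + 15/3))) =-1190700/11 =-108245.45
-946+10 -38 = -974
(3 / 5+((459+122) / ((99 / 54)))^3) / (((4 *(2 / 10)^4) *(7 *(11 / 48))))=317719170409500 / 102487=3100092405.96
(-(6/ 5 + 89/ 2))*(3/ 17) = -1371/ 170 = -8.06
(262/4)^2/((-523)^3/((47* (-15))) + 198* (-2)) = 12098505/571105948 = 0.02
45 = 45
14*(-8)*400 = -44800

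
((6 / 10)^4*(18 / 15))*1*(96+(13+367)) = 231336 / 3125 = 74.03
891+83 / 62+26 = 56937 / 62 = 918.34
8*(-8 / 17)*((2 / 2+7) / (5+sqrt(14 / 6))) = -4.61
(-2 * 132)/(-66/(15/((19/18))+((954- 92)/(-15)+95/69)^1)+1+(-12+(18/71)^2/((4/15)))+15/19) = 6941392999464/220692814241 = 31.45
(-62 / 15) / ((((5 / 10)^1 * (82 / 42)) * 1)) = -4.23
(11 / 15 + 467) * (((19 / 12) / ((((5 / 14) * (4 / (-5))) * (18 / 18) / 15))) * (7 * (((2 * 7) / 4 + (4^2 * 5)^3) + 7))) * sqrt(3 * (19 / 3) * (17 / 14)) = -119442833461 * sqrt(4522) / 12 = -669335917178.36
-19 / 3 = -6.33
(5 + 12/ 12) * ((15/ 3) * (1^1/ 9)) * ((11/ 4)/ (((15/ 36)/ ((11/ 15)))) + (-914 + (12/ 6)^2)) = -15086/ 5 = -3017.20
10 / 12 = 5 / 6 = 0.83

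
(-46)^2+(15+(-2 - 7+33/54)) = 38207/18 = 2122.61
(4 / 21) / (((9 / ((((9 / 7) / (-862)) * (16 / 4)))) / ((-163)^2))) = -212552 / 63357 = -3.35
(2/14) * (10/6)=5/21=0.24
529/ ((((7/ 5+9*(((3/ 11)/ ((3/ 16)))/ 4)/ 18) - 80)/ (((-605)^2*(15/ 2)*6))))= -111112307.41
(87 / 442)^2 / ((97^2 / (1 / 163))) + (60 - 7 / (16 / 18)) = 31235731103037 / 599246639576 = 52.13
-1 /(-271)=1 /271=0.00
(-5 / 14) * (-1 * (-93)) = -465 / 14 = -33.21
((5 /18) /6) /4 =5 /432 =0.01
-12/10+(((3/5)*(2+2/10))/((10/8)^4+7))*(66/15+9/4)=-81654/302125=-0.27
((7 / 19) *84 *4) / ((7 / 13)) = 4368 / 19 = 229.89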